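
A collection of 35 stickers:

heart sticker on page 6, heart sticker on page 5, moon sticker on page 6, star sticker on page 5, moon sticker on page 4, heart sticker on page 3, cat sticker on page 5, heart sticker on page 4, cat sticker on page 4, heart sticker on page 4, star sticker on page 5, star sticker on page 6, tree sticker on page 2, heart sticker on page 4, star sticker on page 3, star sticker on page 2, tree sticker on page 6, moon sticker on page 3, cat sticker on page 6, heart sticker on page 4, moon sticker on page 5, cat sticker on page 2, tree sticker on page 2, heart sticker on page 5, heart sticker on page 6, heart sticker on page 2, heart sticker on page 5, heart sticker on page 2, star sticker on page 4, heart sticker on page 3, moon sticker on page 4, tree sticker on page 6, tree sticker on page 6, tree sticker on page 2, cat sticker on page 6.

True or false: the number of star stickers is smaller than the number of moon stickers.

There are 6 star stickers.
There are 5 moon stickers.
The claim requires 6 < 5, which does not hold.

False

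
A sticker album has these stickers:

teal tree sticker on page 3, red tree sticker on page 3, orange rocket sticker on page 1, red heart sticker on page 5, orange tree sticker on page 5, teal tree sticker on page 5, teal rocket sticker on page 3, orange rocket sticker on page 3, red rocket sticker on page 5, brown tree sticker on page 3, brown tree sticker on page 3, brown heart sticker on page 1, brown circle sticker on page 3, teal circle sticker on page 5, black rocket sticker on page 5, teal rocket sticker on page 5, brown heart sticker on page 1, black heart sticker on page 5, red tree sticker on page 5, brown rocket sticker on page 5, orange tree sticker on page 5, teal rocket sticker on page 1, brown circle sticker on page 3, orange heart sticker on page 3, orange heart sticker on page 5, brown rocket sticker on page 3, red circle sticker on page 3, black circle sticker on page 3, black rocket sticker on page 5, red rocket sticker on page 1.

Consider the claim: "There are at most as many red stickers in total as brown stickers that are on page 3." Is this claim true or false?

False

red stickers: 6.
brown stickers on page 3: 5.
The claim requires 6 ≤ 5, which does not hold.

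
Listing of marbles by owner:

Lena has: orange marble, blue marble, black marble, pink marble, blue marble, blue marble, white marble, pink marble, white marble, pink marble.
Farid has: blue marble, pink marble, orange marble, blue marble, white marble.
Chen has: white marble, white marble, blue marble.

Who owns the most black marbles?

Lena

Counts by owner (restricted to black marbles): Lena→1, Farid→0, Chen→0.
The maximum is 1, held uniquely by Lena.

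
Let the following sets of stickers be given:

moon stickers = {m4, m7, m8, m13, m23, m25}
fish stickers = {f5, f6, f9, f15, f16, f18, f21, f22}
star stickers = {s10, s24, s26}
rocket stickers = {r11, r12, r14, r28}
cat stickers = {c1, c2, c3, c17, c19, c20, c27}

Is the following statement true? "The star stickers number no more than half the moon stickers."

True

star stickers: 3.
moon stickers: 6.
The claim requires 2 × 3 = 6 ≤ 6, which holds.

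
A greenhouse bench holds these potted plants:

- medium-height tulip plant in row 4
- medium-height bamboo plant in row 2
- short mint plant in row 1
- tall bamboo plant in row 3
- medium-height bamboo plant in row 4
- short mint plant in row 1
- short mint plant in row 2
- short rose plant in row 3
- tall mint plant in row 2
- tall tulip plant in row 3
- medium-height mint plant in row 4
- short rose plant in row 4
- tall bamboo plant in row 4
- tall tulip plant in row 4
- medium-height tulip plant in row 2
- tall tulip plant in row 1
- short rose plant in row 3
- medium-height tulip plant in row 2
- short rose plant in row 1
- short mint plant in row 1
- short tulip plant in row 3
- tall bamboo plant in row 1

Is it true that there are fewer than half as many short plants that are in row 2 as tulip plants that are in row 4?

False

|short plants in row 2| = 1.
|tulip plants in row 4| = 2.
The claim requires 2 × 1 = 2 < 2, which does not hold.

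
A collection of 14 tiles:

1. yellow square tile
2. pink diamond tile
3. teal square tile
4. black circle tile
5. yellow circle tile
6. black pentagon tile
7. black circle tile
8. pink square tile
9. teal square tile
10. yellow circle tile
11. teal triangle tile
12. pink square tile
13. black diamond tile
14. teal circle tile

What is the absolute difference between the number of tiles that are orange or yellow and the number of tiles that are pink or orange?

0

tiles that are orange or yellow: 3. tiles that are pink or orange: 3.
|3 − 3| = 3 − 3 = 0.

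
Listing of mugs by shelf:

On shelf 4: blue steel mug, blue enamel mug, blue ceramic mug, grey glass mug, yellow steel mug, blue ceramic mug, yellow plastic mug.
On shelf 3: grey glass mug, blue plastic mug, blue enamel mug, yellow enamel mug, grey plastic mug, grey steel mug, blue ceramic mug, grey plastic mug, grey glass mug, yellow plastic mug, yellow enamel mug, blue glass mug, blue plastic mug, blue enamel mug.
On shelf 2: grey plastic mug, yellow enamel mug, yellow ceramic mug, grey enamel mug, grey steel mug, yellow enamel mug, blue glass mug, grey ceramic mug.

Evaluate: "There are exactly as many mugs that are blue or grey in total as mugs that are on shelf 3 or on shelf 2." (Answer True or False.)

False

There are 21 mugs that are blue or grey.
There are 22 mugs on shelf 3 or on shelf 2.
The claim requires 21 = 22, which does not hold.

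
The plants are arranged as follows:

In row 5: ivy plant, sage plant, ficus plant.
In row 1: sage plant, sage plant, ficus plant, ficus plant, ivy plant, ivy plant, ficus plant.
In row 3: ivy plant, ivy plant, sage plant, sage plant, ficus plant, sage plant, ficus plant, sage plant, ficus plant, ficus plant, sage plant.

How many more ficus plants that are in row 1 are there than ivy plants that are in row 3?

ficus plants in row 1: 3.
ivy plants in row 3: 2.
3 − 2 = 1.

1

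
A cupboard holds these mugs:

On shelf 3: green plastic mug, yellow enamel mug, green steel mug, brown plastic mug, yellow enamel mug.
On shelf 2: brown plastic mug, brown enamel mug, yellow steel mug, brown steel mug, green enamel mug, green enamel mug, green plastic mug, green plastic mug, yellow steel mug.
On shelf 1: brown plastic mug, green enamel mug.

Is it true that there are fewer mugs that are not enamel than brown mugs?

|mugs that are not enamel| = 10.
|brown mugs| = 5.
The claim requires 10 < 5, which does not hold.

False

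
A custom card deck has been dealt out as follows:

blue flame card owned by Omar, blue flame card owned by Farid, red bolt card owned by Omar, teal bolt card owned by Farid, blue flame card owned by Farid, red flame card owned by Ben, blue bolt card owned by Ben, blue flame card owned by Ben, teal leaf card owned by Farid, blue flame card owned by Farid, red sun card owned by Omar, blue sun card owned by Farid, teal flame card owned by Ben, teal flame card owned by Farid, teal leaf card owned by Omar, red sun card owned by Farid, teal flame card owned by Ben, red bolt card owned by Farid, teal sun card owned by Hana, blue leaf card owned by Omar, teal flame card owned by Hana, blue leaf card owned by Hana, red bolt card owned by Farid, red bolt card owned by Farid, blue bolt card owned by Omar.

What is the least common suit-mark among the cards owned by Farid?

leaf

Counts by suit-mark (restricted to cards owned by Farid): bolt 4, flame 4, sun 2, leaf 1.
The minimum is 1, held uniquely by leaf.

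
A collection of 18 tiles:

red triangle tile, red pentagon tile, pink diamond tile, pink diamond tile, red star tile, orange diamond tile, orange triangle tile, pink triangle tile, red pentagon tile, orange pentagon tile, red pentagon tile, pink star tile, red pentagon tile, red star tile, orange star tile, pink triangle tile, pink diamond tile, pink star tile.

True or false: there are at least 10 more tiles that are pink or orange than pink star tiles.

tiles that are pink or orange: 11.
pink star tiles: 2.
The claim requires 11 − 2 = 9 ≥ 10, which does not hold.

False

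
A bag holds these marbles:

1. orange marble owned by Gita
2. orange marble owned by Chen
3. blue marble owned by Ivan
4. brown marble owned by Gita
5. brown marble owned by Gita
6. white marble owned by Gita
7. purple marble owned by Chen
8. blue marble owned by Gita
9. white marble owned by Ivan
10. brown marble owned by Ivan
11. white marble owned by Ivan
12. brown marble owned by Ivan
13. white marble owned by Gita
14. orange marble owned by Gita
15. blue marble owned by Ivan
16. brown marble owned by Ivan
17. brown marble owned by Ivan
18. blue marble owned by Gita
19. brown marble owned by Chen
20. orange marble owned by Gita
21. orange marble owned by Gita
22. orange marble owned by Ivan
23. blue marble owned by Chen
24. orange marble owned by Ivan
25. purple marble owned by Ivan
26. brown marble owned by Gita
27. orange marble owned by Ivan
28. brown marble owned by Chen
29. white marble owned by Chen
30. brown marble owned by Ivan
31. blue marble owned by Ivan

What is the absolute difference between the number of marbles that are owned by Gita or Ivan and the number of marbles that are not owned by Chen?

0

marbles owned by Gita or Ivan: 25. marbles that are not owned by Chen: 25.
|25 − 25| = 25 − 25 = 0.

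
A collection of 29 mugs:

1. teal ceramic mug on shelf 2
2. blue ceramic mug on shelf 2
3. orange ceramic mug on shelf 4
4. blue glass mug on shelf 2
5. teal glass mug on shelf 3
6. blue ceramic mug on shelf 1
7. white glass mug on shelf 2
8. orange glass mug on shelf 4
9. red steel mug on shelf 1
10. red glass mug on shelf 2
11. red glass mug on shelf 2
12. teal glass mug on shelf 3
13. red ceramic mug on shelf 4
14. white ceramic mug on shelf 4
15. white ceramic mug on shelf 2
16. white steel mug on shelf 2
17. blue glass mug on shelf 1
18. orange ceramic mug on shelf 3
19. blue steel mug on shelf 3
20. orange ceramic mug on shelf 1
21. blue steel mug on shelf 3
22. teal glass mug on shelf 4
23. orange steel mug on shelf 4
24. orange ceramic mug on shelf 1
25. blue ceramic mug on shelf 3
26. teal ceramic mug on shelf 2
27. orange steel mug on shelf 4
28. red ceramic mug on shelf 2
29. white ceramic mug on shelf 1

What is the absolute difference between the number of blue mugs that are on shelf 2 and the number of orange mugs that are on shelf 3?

blue mugs on shelf 2: 2. orange mugs on shelf 3: 1.
|2 − 1| = 2 − 1 = 1.

1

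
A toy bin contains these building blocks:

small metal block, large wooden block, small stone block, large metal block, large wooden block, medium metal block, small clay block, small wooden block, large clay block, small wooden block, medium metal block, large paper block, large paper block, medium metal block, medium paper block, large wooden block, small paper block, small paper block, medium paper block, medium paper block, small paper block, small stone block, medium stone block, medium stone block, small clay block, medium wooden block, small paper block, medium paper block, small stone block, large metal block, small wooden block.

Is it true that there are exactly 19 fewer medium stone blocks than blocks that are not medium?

True

medium stone blocks: 2.
blocks that are not medium: 21.
The claim requires 21 − 2 (= 19) to equal 19, which holds.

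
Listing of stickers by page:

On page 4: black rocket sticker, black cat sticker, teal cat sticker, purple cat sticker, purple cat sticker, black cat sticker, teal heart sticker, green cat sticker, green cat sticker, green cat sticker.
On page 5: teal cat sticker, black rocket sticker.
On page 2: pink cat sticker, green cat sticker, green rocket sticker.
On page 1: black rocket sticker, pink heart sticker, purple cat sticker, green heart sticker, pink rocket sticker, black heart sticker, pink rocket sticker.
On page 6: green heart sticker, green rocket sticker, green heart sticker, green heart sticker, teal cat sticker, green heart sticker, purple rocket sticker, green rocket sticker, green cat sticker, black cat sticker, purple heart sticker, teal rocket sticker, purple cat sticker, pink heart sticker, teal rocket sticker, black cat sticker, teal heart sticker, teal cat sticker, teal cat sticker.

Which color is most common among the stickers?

Counts by color: green 13, teal 9, black 8, purple 6, pink 5.
The maximum is 13, held uniquely by green.

green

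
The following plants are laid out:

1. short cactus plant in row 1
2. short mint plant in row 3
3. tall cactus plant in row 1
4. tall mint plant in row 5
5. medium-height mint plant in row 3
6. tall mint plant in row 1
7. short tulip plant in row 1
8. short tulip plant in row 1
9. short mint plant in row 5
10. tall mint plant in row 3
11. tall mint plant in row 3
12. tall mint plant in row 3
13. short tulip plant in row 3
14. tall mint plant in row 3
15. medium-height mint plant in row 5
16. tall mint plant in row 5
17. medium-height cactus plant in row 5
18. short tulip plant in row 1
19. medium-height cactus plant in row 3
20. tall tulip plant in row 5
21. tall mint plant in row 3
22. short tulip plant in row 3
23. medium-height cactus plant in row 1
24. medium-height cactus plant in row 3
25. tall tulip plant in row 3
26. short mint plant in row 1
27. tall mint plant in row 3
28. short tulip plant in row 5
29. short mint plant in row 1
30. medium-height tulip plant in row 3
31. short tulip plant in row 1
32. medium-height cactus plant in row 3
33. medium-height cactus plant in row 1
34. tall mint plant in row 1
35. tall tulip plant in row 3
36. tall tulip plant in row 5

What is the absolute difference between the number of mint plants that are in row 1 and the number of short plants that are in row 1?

3

mint plants in row 1: 4. short plants in row 1: 7.
|4 − 7| = 7 − 4 = 3.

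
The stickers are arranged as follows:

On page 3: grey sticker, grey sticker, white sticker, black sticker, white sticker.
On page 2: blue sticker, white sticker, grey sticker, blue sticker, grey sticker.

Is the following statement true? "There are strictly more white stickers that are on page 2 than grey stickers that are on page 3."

There is 1 white sticker on page 2.
There are 2 grey stickers on page 3.
The claim requires 1 > 2, which does not hold.

False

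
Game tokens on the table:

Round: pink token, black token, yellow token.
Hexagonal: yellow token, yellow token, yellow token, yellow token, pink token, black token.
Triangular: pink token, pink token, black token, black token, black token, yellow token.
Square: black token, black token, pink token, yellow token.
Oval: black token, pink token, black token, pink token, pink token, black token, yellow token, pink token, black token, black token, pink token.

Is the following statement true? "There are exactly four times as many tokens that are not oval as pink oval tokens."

|tokens that are not oval| = 19.
|pink oval tokens| = 5.
The claim requires 19 = 4 × 5 = 20, which does not hold.

False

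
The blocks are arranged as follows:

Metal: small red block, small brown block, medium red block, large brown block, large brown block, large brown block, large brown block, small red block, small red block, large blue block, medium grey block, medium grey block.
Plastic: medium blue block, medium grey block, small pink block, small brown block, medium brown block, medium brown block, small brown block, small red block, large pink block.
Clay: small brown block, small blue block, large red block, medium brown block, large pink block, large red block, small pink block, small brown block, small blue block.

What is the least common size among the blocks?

Counts by size: small 13, large 9, medium 8.
The minimum is 8, held uniquely by medium.

medium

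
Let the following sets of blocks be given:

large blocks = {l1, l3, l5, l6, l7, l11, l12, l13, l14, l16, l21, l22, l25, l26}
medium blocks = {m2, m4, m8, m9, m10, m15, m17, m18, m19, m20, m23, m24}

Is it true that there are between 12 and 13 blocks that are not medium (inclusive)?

False

|blocks that are not medium| = 14.
The claim requires 12 ≤ 14 ≤ 13, which does not hold.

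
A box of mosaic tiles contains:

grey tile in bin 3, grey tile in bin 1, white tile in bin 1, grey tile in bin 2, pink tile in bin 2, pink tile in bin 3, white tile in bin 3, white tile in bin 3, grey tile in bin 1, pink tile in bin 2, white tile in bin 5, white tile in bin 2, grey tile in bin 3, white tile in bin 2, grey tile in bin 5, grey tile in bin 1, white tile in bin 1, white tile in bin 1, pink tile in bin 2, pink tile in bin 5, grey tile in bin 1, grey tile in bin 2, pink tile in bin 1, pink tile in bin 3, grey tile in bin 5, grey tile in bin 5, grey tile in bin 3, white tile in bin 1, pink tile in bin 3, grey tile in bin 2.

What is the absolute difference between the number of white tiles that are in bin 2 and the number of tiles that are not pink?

white tiles in bin 2: 2. tiles that are not pink: 22.
|2 − 22| = 22 − 2 = 20.

20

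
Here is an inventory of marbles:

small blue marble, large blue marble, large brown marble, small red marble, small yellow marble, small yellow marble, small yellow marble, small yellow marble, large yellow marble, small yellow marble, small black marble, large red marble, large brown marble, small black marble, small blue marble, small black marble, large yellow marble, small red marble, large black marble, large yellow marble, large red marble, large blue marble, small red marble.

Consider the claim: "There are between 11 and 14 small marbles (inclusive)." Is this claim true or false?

True

small marbles: 13.
The claim requires 11 ≤ 13 ≤ 14, which holds.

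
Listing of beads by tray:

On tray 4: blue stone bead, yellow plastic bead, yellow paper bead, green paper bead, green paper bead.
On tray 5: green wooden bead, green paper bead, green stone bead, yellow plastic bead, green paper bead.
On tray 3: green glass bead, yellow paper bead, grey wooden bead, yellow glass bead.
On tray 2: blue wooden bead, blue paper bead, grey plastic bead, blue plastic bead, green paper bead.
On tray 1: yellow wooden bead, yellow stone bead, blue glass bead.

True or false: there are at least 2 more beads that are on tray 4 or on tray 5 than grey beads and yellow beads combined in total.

False

There are 10 beads on tray 4 or on tray 5.
grey beads: 2; yellow beads: 7; combined: 2 + 7 = 9.
The claim requires 10 − 9 = 1 ≥ 2, which does not hold.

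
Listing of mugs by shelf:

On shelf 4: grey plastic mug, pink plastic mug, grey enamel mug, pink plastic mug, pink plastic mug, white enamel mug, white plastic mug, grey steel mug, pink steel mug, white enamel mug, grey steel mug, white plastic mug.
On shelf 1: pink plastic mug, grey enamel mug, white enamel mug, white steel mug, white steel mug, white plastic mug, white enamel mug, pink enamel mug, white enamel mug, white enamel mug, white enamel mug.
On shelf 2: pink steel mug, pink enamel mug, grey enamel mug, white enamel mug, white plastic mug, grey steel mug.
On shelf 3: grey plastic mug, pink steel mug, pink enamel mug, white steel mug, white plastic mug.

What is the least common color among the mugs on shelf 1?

grey

Counts by color (restricted to mugs on shelf 1): white 8, pink 2, grey 1.
The minimum is 1, held uniquely by grey.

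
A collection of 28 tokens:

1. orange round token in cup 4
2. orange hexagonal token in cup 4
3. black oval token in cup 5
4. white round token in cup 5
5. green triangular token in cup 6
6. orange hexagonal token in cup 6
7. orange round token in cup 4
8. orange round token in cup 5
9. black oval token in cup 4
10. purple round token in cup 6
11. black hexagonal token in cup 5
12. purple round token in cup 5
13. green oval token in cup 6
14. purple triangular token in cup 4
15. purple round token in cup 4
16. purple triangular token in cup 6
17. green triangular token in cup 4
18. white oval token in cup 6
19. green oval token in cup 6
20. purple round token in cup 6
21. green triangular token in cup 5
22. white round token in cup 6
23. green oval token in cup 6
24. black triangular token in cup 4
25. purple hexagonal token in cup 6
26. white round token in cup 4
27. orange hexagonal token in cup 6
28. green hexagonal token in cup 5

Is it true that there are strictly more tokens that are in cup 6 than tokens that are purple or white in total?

tokens in cup 6: 12.
tokens that are purple or white: 11.
The claim requires 12 > 11, which holds.

True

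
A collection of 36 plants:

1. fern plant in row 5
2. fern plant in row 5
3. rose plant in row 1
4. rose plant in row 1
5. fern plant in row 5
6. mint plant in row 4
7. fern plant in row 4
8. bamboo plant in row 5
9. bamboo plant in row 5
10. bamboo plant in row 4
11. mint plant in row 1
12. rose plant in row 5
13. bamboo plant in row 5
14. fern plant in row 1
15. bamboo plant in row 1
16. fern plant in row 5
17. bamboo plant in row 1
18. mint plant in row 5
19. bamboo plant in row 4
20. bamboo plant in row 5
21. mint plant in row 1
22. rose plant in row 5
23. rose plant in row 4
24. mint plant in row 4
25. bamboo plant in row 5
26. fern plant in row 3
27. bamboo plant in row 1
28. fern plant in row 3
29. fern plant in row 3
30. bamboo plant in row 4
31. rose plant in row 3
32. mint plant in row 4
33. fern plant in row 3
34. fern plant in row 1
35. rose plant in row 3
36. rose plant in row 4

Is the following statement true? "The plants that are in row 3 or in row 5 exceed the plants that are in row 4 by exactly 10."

False

plants in row 3 or in row 5: 18.
plants in row 4: 9.
The claim requires 18 − 9 (= 9) to equal 10, which does not hold.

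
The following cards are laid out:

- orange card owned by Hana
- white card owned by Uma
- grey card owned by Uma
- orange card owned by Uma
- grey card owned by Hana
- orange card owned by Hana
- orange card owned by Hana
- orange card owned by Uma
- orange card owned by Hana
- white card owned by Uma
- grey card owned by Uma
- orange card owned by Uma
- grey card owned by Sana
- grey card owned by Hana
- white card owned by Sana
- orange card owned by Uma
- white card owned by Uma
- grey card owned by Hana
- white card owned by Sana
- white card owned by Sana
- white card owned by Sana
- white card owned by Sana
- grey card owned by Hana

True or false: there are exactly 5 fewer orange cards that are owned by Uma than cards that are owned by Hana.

|orange cards owned by Uma| = 4.
|cards owned by Hana| = 8.
The claim requires 8 − 4 (= 4) to equal 5, which does not hold.

False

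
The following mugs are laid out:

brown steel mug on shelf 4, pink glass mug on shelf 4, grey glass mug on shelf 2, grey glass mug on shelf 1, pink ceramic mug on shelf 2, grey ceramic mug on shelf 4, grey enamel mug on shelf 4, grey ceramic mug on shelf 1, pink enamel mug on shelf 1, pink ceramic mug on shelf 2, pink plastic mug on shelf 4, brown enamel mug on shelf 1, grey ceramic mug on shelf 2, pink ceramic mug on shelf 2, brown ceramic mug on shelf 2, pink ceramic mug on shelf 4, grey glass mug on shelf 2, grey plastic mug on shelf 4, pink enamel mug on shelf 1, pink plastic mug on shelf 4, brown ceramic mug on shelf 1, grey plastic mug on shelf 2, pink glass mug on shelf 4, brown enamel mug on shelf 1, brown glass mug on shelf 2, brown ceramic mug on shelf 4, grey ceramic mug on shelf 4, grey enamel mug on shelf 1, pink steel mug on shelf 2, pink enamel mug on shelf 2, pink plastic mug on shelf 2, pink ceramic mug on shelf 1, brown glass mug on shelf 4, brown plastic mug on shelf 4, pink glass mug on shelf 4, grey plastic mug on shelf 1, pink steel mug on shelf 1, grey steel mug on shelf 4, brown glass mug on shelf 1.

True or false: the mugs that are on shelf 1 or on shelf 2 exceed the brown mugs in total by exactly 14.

|mugs on shelf 1 or on shelf 2| = 24.
|brown mugs| = 10.
The claim requires 24 − 10 (= 14) to equal 14, which holds.

True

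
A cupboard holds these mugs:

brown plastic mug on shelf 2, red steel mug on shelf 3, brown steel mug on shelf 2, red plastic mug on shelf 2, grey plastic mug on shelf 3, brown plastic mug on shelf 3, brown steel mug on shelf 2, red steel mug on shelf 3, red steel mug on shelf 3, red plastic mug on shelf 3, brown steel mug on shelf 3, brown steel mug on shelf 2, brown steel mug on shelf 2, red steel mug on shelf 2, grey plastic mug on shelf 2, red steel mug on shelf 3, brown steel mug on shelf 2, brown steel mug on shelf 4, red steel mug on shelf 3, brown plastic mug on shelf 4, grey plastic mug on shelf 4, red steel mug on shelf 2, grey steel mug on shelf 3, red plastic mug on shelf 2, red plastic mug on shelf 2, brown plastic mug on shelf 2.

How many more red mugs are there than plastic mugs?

red mugs: 11.
plastic mugs: 11.
11 − 11 = 0.

0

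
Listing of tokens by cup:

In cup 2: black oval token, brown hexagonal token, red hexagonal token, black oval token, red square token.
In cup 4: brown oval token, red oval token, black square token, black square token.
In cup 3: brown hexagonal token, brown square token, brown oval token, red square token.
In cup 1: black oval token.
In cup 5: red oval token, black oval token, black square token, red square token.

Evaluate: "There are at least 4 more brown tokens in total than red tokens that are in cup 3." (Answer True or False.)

True

brown tokens: 5.
red tokens in cup 3: 1.
The claim requires 5 − 1 = 4 ≥ 4, which holds.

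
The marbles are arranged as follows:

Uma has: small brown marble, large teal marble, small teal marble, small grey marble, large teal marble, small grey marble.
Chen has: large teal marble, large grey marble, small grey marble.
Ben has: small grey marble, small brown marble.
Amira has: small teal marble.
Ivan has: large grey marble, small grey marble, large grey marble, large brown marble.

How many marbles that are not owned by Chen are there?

Total marbles: 16; with the excluded value: 3; remaining 16 − 3 = 13.

13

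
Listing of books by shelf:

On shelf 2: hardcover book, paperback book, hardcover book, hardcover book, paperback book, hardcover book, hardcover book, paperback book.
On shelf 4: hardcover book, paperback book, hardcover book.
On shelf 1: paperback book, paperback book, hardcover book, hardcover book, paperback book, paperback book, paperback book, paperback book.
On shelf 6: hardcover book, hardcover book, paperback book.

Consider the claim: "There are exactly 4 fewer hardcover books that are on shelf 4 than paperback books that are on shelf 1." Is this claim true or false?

True

|hardcover books on shelf 4| = 2.
|paperback books on shelf 1| = 6.
The claim requires 6 − 2 (= 4) to equal 4, which holds.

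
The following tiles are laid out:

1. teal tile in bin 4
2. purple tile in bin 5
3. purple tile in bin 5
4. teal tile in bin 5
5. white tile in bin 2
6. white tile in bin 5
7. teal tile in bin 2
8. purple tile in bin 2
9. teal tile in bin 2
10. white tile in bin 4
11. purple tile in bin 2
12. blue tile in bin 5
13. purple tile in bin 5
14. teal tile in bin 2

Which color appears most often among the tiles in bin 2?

Counts by color (restricted to tiles in bin 2): teal 3, purple 2, white 1.
The maximum is 3, held uniquely by teal.

teal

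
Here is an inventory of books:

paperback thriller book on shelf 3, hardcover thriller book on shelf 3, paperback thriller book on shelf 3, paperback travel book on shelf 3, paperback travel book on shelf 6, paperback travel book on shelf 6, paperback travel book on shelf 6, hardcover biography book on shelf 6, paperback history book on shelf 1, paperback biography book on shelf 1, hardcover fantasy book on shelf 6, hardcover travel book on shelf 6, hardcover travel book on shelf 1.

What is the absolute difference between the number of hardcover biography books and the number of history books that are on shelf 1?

0

hardcover biography books: 1. history books on shelf 1: 1.
|1 − 1| = 1 − 1 = 0.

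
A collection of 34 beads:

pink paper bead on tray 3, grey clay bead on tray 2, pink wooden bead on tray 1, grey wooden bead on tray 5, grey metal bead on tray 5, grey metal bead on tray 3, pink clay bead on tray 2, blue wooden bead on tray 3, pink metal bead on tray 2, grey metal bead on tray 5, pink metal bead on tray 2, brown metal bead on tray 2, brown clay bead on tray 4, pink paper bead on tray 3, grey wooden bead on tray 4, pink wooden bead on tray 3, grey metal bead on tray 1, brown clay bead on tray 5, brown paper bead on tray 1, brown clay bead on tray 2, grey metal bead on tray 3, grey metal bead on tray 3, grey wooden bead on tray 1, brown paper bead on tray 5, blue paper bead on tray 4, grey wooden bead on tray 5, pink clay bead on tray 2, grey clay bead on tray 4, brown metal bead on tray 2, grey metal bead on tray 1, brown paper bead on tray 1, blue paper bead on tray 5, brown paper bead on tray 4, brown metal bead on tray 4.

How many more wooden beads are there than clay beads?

0

wooden beads: 7.
clay beads: 7.
7 − 7 = 0.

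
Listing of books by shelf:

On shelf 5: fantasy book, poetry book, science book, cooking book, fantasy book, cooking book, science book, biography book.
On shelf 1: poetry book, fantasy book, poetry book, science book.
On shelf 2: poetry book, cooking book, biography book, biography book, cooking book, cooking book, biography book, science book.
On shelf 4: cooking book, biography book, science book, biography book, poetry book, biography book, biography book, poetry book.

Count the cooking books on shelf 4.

1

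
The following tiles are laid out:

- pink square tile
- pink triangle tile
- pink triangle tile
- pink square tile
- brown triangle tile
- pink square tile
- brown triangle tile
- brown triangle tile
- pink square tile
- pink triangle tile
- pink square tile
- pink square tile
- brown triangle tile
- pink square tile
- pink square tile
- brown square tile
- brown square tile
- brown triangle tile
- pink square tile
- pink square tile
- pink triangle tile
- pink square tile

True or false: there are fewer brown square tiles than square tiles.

|brown square tiles| = 2.
|square tiles| = 13.
The claim requires 2 < 13, which holds.

True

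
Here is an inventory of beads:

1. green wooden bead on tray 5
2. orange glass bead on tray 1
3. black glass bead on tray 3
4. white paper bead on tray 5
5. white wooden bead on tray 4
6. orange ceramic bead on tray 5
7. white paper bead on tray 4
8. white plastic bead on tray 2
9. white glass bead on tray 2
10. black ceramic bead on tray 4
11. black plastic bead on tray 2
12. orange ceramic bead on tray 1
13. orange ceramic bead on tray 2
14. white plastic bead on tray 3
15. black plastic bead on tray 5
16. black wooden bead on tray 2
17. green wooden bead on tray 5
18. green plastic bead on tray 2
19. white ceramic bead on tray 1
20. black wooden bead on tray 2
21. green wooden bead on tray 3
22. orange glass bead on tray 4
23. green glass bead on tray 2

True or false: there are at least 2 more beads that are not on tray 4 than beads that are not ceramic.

There are 19 beads that are not on tray 4.
There are 18 beads that are not ceramic.
The claim requires 19 − 18 = 1 ≥ 2, which does not hold.

False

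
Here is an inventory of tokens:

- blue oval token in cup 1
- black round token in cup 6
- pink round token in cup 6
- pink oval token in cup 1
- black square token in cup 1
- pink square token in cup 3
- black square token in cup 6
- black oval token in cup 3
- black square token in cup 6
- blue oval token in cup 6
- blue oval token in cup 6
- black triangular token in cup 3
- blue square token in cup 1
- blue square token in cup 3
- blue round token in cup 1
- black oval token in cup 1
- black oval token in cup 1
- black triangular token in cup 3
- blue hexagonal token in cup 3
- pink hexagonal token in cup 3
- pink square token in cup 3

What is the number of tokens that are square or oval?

oval: 7; square: 7; together 7 + 7 = 14.

14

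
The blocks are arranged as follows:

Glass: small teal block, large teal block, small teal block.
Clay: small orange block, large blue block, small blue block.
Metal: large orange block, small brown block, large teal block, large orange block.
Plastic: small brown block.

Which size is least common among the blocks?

large

Counts by size: small 6, large 5.
The minimum is 5, held uniquely by large.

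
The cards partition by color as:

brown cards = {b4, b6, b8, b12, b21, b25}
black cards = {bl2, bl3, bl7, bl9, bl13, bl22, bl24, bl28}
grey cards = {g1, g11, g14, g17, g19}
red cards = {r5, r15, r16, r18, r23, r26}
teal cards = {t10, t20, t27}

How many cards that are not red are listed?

22

Total cards: 28; with the excluded value: 6; remaining 28 − 6 = 22.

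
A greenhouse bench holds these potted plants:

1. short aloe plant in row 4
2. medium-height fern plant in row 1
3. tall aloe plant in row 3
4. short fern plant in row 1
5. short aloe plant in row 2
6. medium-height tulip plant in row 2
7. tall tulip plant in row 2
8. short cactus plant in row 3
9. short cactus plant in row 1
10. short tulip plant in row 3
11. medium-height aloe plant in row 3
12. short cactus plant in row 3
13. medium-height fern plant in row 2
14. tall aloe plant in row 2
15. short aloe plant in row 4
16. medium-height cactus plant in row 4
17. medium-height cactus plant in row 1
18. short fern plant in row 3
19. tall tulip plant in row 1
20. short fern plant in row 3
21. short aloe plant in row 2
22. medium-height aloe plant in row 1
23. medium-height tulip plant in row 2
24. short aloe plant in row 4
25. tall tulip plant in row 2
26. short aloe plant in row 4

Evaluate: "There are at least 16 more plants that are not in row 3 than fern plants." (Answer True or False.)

plants that are not in row 3: 19.
fern plants: 5.
The claim requires 19 − 5 = 14 ≥ 16, which does not hold.

False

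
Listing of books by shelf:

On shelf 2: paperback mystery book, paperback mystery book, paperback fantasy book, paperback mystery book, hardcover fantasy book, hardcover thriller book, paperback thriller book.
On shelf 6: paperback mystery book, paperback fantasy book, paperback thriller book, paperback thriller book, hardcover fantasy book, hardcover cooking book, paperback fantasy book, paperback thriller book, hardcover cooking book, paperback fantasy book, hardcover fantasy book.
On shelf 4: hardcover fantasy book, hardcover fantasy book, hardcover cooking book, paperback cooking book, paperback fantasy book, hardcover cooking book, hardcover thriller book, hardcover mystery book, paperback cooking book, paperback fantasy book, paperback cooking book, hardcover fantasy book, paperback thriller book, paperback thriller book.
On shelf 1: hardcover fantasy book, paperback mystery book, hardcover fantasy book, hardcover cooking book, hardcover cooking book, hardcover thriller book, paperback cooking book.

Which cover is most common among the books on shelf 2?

paperback

Counts by cover (restricted to books on shelf 2): paperback 5, hardcover 2.
The maximum is 5, held uniquely by paperback.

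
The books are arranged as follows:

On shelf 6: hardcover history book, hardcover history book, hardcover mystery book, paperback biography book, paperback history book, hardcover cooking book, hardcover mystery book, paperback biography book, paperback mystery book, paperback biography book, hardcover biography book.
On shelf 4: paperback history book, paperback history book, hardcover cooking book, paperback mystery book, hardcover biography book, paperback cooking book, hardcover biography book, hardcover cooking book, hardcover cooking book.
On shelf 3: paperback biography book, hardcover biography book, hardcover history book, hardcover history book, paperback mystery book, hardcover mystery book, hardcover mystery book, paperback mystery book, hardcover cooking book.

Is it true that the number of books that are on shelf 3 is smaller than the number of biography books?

books on shelf 3: 9.
biography books: 8.
The claim requires 9 < 8, which does not hold.

False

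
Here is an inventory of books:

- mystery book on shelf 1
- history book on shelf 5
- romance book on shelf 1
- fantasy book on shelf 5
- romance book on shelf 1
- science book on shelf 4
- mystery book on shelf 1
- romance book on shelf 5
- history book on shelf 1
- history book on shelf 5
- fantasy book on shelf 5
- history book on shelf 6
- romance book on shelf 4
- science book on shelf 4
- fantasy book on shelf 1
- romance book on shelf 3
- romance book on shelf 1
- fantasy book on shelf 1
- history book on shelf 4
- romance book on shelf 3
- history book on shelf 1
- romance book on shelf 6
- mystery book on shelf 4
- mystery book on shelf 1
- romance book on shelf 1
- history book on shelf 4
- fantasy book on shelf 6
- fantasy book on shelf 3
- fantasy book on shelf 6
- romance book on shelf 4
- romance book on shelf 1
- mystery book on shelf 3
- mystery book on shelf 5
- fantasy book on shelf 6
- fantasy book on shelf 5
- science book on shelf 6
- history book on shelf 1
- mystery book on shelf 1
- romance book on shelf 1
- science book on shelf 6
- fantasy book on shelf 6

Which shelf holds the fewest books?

Counts by shelf: shelf 1→15, shelf 6→8, shelf 4→7, shelf 5→7, shelf 3→4.
The minimum is 4, held uniquely by shelf 3.

shelf 3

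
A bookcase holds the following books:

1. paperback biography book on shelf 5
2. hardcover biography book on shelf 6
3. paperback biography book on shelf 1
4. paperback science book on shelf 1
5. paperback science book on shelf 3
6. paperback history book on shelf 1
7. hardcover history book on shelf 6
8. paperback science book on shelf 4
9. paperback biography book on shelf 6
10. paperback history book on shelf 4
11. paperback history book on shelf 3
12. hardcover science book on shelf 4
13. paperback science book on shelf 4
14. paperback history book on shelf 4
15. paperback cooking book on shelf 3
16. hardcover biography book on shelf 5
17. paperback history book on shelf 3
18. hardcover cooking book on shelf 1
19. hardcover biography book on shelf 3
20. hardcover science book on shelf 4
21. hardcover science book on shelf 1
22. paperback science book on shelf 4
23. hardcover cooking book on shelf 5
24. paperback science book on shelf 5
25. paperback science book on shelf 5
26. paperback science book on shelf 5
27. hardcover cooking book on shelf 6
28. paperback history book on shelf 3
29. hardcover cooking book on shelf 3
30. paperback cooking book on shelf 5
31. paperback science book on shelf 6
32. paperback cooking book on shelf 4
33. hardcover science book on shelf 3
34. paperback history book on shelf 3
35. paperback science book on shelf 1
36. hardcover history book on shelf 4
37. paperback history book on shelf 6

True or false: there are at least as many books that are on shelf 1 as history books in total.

books on shelf 1: 6.
history books: 10.
The claim requires 6 ≥ 10, which does not hold.

False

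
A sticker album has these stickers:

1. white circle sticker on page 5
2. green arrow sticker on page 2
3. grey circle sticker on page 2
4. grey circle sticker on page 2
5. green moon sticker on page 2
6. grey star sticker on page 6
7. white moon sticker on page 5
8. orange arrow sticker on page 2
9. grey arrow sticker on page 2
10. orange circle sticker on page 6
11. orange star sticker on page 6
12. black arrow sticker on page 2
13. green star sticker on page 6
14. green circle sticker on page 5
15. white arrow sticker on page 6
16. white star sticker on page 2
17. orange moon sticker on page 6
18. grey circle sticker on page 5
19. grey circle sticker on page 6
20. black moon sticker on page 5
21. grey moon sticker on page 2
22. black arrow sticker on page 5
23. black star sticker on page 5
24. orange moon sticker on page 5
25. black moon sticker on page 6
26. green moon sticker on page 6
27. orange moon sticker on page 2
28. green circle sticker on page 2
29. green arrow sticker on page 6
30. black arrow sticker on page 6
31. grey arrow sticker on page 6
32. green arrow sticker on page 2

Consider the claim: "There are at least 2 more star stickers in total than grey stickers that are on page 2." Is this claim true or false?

False

There are 5 star stickers.
There are 4 grey stickers on page 2.
The claim requires 5 − 4 = 1 ≥ 2, which does not hold.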